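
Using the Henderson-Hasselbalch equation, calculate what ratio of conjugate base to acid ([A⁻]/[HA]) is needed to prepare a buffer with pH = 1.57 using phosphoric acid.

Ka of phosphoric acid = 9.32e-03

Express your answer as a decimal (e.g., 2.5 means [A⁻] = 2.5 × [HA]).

pKa = -log(9.32e-03) = 2.0306. pH = pKa + log([A⁻]/[HA]), so log([A⁻]/[HA]) = pH − pKa = 1.57 − 2.0306 = -0.4606. [A⁻]/[HA] = 10^(-0.4606) = 0.346

[A⁻]/[HA] = 0.346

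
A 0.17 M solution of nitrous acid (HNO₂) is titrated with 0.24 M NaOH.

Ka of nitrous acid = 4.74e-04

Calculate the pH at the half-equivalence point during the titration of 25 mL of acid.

At half-equivalence [HA] = [A⁻], so Henderson-Hasselbalch gives pH = pKa = -log(4.74e-04) = 3.32.

pH = pKa = 3.32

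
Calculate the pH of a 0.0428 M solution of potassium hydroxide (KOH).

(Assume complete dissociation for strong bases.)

[OH⁻] = 0.0428 M for strong base. pOH = -log[OH⁻] = 1.37, pH = 14 - pOH

pH = 12.63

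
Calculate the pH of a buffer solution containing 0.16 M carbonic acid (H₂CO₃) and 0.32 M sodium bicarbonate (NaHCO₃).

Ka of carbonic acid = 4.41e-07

pKa = -log(4.41e-07) = 6.36. pH = pKa + log([A⁻]/[HA]) = 6.36 + log(0.32/0.16)

pH = 6.66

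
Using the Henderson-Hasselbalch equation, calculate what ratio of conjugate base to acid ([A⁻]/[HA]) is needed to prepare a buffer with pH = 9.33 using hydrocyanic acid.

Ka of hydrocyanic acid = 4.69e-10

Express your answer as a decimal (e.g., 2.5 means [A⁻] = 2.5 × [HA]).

pKa = -log(4.69e-10) = 9.3288. pH = pKa + log([A⁻]/[HA]), so log([A⁻]/[HA]) = pH − pKa = 9.33 − 9.3288 = 0.0012. [A⁻]/[HA] = 10^(0.0012) = 1.00

[A⁻]/[HA] = 1.00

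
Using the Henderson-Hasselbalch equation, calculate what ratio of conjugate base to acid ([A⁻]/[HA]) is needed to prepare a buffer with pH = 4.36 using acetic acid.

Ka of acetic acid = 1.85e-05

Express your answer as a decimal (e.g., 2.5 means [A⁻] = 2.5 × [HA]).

pKa = -log(1.85e-05) = 4.7328. pH = pKa + log([A⁻]/[HA]), so log([A⁻]/[HA]) = pH − pKa = 4.36 − 4.7328 = -0.3728. [A⁻]/[HA] = 10^(-0.3728) = 0.424

[A⁻]/[HA] = 0.424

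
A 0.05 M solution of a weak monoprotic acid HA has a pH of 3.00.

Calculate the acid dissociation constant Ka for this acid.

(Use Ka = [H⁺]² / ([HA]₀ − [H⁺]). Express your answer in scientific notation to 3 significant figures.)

[H⁺] = 10^(−pH) = 10^(−3.00) = 1.000e-03 M. For HA ⇌ H⁺ + A⁻, Ka = [H⁺][A⁻]/[HA] = [H⁺]² / ([HA]₀ − [H⁺]) = (1.000e-03)² / (0.05 − 1.000e-03) = 2.04e-05.

K_a = 2.04e-05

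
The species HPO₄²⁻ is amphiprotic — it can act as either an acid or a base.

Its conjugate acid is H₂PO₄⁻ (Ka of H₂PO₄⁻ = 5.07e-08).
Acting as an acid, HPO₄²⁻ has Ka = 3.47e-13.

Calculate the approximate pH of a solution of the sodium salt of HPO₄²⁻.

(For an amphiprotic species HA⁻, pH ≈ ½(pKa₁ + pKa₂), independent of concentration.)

pKa₁ = -log(5.07e-08) = 7.29; pKa₂ = -log(3.47e-13) = 12.46. For an amphiprotic species, pH ≈ ½(pKa₁ + pKa₂) = ½(7.29 + 12.46) = 9.88.

pH = 9.88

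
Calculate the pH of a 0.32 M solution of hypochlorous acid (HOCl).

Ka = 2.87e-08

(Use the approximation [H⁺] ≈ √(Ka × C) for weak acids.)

[H⁺] = √(Ka × C) = √(2.87e-08 × 0.32) = 9.5833e-05. pH = -log(9.5833e-05)

pH = 4.02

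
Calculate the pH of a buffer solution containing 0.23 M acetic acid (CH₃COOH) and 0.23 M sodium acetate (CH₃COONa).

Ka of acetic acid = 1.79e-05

pKa = -log(1.79e-05) = 4.75. pH = pKa + log([A⁻]/[HA]) = 4.75 + log(0.23/0.23)

pH = 4.75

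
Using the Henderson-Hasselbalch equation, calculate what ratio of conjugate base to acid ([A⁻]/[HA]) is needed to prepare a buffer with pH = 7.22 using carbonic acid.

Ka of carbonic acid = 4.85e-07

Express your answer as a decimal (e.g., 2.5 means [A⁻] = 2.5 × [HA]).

pKa = -log(4.85e-07) = 6.3143. pH = pKa + log([A⁻]/[HA]), so log([A⁻]/[HA]) = pH − pKa = 7.22 − 6.3143 = 0.9057. [A⁻]/[HA] = 10^(0.9057) = 8.05

[A⁻]/[HA] = 8.05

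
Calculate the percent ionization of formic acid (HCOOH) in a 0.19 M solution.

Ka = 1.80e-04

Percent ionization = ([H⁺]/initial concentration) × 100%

Using Ka equilibrium: x² + Ka×x - Ka×C = 0. Solving: [H⁺] = 5.7588e-03. Percent = (5.7588e-03/0.19) × 100

Percent ionization = 3.03%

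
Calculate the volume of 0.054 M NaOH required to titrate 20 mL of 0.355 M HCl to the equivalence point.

At equivalence: moles acid = moles base. moles HCl = 0.355 × 20/1000 = 0.0071 mol. V_base = moles / 0.054 × 1000 = 131.5 mL.

V_{base} = 131.5 mL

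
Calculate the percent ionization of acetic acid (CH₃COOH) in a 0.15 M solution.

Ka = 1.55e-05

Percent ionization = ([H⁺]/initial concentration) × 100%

Using Ka equilibrium: x² + Ka×x - Ka×C = 0. Solving: [H⁺] = 1.5171e-03. Percent = (1.5171e-03/0.15) × 100

Percent ionization = 1.01%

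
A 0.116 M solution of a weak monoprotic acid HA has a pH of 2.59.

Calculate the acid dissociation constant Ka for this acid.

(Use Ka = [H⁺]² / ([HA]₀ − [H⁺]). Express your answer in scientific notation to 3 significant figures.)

[H⁺] = 10^(−pH) = 10^(−2.59) = 2.570e-03 M. For HA ⇌ H⁺ + A⁻, Ka = [H⁺][A⁻]/[HA] = [H⁺]² / ([HA]₀ − [H⁺]) = (2.570e-03)² / (0.116 − 2.570e-03) = 5.82e-05.

K_a = 5.82e-05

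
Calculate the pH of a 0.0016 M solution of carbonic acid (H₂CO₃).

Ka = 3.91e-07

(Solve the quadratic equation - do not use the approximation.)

x² + Ka×x - Ka×C = 0. Using quadratic formula: [H⁺] = 2.4817e-05

pH = 4.61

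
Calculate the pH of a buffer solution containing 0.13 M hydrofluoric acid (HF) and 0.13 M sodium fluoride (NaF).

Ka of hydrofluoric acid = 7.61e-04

pKa = -log(7.61e-04) = 3.12. pH = pKa + log([A⁻]/[HA]) = 3.12 + log(0.13/0.13)

pH = 3.12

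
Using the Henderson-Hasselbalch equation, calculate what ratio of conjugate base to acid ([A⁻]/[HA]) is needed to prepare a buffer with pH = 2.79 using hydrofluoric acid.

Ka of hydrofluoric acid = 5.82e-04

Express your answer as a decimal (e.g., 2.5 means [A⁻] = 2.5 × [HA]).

pKa = -log(5.82e-04) = 3.2351. pH = pKa + log([A⁻]/[HA]), so log([A⁻]/[HA]) = pH − pKa = 2.79 − 3.2351 = -0.4451. [A⁻]/[HA] = 10^(-0.4451) = 0.359

[A⁻]/[HA] = 0.359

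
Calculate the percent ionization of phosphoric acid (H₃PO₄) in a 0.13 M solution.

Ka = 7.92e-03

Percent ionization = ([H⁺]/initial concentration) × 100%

Using Ka equilibrium: x² + Ka×x - Ka×C = 0. Solving: [H⁺] = 2.8371e-02. Percent = (2.8371e-02/0.13) × 100

Percent ionization = 21.8%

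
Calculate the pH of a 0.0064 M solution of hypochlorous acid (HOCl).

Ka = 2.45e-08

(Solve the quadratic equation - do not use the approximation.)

x² + Ka×x - Ka×C = 0. Using quadratic formula: [H⁺] = 1.2510e-05

pH = 4.90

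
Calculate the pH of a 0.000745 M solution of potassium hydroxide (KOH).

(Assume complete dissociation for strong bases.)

[OH⁻] = 0.000745 M for strong base. pOH = -log[OH⁻] = 3.13, pH = 14 - pOH

pH = 10.87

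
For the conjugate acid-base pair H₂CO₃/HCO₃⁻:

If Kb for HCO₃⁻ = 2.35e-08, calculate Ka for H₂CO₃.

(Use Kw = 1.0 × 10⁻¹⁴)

For a conjugate pair Ka × Kb = Kw, so Ka = Kw/Kb = 1.0 × 10⁻¹⁴ / 2.35e-08 = 4.26e-07.

K_a = 4.26e-07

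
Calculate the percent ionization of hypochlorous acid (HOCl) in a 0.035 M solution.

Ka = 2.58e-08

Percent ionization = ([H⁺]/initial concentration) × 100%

Using Ka equilibrium: x² + Ka×x - Ka×C = 0. Solving: [H⁺] = 3.0037e-05. Percent = (3.0037e-05/0.035) × 100

Percent ionization = 0.0858%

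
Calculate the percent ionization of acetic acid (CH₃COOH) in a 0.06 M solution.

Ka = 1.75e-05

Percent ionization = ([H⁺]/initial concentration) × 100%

Using Ka equilibrium: x² + Ka×x - Ka×C = 0. Solving: [H⁺] = 1.0160e-03. Percent = (1.0160e-03/0.06) × 100

Percent ionization = 1.69%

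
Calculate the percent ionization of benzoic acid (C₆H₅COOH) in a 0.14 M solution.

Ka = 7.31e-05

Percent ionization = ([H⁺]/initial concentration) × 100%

Using Ka equilibrium: x² + Ka×x - Ka×C = 0. Solving: [H⁺] = 3.1627e-03. Percent = (3.1627e-03/0.14) × 100

Percent ionization = 2.26%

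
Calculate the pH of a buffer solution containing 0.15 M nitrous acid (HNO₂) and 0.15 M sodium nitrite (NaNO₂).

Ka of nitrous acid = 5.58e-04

pKa = -log(5.58e-04) = 3.25. pH = pKa + log([A⁻]/[HA]) = 3.25 + log(0.15/0.15)

pH = 3.25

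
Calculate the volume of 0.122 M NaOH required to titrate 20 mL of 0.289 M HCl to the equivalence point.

At equivalence: moles acid = moles base. moles HCl = 0.289 × 20/1000 = 0.00578 mol. V_base = moles / 0.122 × 1000 = 47.4 mL.

V_{base} = 47.4 mL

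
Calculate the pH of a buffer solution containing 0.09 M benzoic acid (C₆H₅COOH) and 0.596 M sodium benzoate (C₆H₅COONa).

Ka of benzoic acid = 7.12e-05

pKa = -log(7.12e-05) = 4.15. pH = pKa + log([A⁻]/[HA]) = 4.15 + log(0.596/0.09)

pH = 4.97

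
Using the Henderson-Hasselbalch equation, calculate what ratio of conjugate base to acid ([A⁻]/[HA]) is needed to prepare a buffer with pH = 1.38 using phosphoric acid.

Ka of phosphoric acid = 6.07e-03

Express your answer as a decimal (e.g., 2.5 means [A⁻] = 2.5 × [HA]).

pKa = -log(6.07e-03) = 2.2168. pH = pKa + log([A⁻]/[HA]), so log([A⁻]/[HA]) = pH − pKa = 1.38 − 2.2168 = -0.8368. [A⁻]/[HA] = 10^(-0.8368) = 0.146

[A⁻]/[HA] = 0.146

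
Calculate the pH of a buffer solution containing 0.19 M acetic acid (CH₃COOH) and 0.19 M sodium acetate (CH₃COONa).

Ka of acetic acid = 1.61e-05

pKa = -log(1.61e-05) = 4.79. pH = pKa + log([A⁻]/[HA]) = 4.79 + log(0.19/0.19)

pH = 4.79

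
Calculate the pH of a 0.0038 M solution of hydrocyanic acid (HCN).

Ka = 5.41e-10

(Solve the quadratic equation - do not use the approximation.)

x² + Ka×x - Ka×C = 0. Using quadratic formula: [H⁺] = 1.4335e-06

pH = 5.84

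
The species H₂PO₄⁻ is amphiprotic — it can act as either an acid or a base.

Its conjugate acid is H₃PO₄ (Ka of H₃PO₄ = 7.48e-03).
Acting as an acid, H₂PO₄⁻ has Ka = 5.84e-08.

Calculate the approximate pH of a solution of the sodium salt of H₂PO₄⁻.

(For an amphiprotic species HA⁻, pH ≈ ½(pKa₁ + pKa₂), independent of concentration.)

pKa₁ = -log(7.48e-03) = 2.13; pKa₂ = -log(5.84e-08) = 7.23. For an amphiprotic species, pH ≈ ½(pKa₁ + pKa₂) = ½(2.13 + 7.23) = 4.68.

pH = 4.68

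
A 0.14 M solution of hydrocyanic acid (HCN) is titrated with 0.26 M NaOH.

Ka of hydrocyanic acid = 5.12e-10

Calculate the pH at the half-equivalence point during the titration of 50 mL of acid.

At half-equivalence [HA] = [A⁻], so Henderson-Hasselbalch gives pH = pKa = -log(5.12e-10) = 9.29.

pH = pKa = 9.29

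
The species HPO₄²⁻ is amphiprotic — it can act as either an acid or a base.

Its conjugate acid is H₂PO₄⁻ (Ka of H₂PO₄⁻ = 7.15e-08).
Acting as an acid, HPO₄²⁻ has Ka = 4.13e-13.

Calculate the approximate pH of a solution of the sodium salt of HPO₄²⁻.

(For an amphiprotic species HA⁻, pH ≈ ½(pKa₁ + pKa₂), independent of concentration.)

pKa₁ = -log(7.15e-08) = 7.15; pKa₂ = -log(4.13e-13) = 12.38. For an amphiprotic species, pH ≈ ½(pKa₁ + pKa₂) = ½(7.15 + 12.38) = 9.76.

pH = 9.76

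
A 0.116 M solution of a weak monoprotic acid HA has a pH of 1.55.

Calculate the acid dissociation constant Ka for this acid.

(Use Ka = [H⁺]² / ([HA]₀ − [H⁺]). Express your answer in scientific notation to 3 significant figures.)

[H⁺] = 10^(−pH) = 10^(−1.55) = 2.818e-02 M. For HA ⇌ H⁺ + A⁻, Ka = [H⁺][A⁻]/[HA] = [H⁺]² / ([HA]₀ − [H⁺]) = (2.818e-02)² / (0.116 − 2.818e-02) = 9.05e-03.

K_a = 9.05e-03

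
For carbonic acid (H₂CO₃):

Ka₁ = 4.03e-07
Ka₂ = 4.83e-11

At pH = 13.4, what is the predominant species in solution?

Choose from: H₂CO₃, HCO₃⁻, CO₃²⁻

pKa₁ = 6.39, pKa₂ = 10.32. For a polyprotic acid the predominant species crosses at each pKa: below pKa_n the protonated form dominates, above it the deprotonated form does. At pH = 13.4, the predominant species is CO₃²⁻.

CO₃²⁻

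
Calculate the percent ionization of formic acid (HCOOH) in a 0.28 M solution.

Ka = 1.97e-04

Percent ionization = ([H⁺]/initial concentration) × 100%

Using Ka equilibrium: x² + Ka×x - Ka×C = 0. Solving: [H⁺] = 7.3291e-03. Percent = (7.3291e-03/0.28) × 100

Percent ionization = 2.62%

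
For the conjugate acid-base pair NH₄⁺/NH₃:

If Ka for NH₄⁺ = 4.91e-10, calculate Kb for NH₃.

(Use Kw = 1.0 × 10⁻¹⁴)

For a conjugate pair Ka × Kb = Kw, so Kb = Kw/Ka = 1.0 × 10⁻¹⁴ / 4.91e-10 = 2.04e-05.

K_b = 2.04e-05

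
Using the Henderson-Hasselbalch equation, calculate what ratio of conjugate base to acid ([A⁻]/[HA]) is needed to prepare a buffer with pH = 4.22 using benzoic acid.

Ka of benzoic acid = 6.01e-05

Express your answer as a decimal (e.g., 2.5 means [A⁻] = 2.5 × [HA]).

pKa = -log(6.01e-05) = 4.2211. pH = pKa + log([A⁻]/[HA]), so log([A⁻]/[HA]) = pH − pKa = 4.22 − 4.2211 = -0.0011. [A⁻]/[HA] = 10^(-0.0011) = 0.997

[A⁻]/[HA] = 0.997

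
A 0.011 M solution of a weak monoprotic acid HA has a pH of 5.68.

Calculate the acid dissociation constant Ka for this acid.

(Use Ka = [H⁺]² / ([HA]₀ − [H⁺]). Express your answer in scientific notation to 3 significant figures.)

[H⁺] = 10^(−pH) = 10^(−5.68) = 2.089e-06 M. For HA ⇌ H⁺ + A⁻, Ka = [H⁺][A⁻]/[HA] = [H⁺]² / ([HA]₀ − [H⁺]) = (2.089e-06)² / (0.011 − 2.089e-06) = 3.97e-10.

K_a = 3.97e-10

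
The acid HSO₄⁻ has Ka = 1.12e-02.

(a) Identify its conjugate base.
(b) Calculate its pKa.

(a) The conjugate base is formed by removing one H⁺ from HSO₄⁻, giving SO₄²⁻. (b) pKa = -log(Ka) = -log(1.12e-02) = 1.95.

Conjugate base: SO₄²⁻; pK_a = 1.95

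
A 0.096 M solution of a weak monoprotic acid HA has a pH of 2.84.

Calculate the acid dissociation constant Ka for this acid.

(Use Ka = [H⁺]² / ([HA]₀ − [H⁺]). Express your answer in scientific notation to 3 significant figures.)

[H⁺] = 10^(−pH) = 10^(−2.84) = 1.445e-03 M. For HA ⇌ H⁺ + A⁻, Ka = [H⁺][A⁻]/[HA] = [H⁺]² / ([HA]₀ − [H⁺]) = (1.445e-03)² / (0.096 − 1.445e-03) = 2.21e-05.

K_a = 2.21e-05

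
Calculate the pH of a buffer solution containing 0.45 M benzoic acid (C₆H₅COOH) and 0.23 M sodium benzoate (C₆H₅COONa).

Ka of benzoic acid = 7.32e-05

pKa = -log(7.32e-05) = 4.14. pH = pKa + log([A⁻]/[HA]) = 4.14 + log(0.23/0.45)

pH = 3.84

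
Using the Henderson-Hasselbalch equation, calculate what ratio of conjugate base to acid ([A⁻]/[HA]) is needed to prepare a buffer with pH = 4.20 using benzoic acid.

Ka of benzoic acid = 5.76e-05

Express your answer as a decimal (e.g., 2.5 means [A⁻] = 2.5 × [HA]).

pKa = -log(5.76e-05) = 4.2396. pH = pKa + log([A⁻]/[HA]), so log([A⁻]/[HA]) = pH − pKa = 4.20 − 4.2396 = -0.0396. [A⁻]/[HA] = 10^(-0.0396) = 0.913

[A⁻]/[HA] = 0.913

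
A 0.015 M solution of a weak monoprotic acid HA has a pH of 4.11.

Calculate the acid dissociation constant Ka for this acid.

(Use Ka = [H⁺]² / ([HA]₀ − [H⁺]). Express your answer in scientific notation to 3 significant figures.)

[H⁺] = 10^(−pH) = 10^(−4.11) = 7.762e-05 M. For HA ⇌ H⁺ + A⁻, Ka = [H⁺][A⁻]/[HA] = [H⁺]² / ([HA]₀ − [H⁺]) = (7.762e-05)² / (0.015 − 7.762e-05) = 4.04e-07.

K_a = 4.04e-07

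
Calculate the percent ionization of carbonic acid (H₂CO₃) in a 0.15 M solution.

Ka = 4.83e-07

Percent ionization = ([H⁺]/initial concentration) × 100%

Using Ka equilibrium: x² + Ka×x - Ka×C = 0. Solving: [H⁺] = 2.6892e-04. Percent = (2.6892e-04/0.15) × 100

Percent ionization = 0.179%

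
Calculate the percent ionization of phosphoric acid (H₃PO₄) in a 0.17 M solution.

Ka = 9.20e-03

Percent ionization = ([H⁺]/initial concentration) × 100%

Using Ka equilibrium: x² + Ka×x - Ka×C = 0. Solving: [H⁺] = 3.5214e-02. Percent = (3.5214e-02/0.17) × 100

Percent ionization = 20.7%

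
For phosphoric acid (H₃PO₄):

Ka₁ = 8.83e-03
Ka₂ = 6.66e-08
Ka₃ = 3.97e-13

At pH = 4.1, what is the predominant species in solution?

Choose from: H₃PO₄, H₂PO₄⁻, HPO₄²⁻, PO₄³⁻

pKa₁ = 2.05, pKa₂ = 7.18, pKa₃ = 12.40. For a polyprotic acid the predominant species crosses at each pKa: below pKa_n the protonated form dominates, above it the deprotonated form does. At pH = 4.1, the predominant species is H₂PO₄⁻.

H₂PO₄⁻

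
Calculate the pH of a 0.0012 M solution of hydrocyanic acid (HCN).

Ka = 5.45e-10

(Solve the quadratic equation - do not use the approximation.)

x² + Ka×x - Ka×C = 0. Using quadratic formula: [H⁺] = 8.0843e-07

pH = 6.09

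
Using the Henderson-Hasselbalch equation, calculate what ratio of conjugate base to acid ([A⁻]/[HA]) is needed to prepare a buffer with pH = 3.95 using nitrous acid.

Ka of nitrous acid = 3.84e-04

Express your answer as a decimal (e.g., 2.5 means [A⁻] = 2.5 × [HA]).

pKa = -log(3.84e-04) = 3.4157. pH = pKa + log([A⁻]/[HA]), so log([A⁻]/[HA]) = pH − pKa = 3.95 − 3.4157 = 0.5343. [A⁻]/[HA] = 10^(0.5343) = 3.42

[A⁻]/[HA] = 3.42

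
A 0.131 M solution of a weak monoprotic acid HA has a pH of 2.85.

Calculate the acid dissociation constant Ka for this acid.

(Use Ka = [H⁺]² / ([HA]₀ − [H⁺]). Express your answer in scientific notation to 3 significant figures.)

[H⁺] = 10^(−pH) = 10^(−2.85) = 1.413e-03 M. For HA ⇌ H⁺ + A⁻, Ka = [H⁺][A⁻]/[HA] = [H⁺]² / ([HA]₀ − [H⁺]) = (1.413e-03)² / (0.131 − 1.413e-03) = 1.54e-05.

K_a = 1.54e-05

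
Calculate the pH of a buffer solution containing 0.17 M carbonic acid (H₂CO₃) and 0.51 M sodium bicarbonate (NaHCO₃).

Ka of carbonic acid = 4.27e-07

pKa = -log(4.27e-07) = 6.37. pH = pKa + log([A⁻]/[HA]) = 6.37 + log(0.51/0.17)

pH = 6.85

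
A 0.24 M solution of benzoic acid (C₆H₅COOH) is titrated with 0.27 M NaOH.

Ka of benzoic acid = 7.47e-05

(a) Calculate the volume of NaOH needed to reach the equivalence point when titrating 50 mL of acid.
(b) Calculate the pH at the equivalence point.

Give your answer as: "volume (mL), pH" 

moles acid = 0.24 × 50/1000 = 0.012 mol; V_base = moles/0.27 × 1000 = 44.4 mL. At equivalence only the conjugate base is present: [A⁻] = 0.012/0.094 = 1.2706e-01 M. Kb = Kw/Ka = 1.34e-10; [OH⁻] = √(Kb × [A⁻]) = 4.1242e-06; pOH = 5.38; pH = 14 - pOH = 8.62.

V = 44.4 mL, pH = 8.62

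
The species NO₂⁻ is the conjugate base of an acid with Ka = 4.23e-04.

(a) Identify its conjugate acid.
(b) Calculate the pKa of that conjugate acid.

(a) The conjugate acid is formed by adding one H⁺ to NO₂⁻, giving HNO₂. (b) pKa = -log(Ka) = -log(4.23e-04) = 3.37.

Conjugate acid: HNO₂; pK_a = 3.37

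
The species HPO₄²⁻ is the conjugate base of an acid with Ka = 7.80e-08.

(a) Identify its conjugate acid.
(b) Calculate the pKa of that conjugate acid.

(a) The conjugate acid is formed by adding one H⁺ to HPO₄²⁻, giving H₂PO₄⁻. (b) pKa = -log(Ka) = -log(7.80e-08) = 7.11.

Conjugate acid: H₂PO₄⁻; pK_a = 7.11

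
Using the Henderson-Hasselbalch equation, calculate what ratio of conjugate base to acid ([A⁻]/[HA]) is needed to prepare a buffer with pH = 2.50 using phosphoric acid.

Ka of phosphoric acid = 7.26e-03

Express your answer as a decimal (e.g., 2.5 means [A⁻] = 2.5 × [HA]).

pKa = -log(7.26e-03) = 2.1391. pH = pKa + log([A⁻]/[HA]), so log([A⁻]/[HA]) = pH − pKa = 2.50 − 2.1391 = 0.3609. [A⁻]/[HA] = 10^(0.3609) = 2.30

[A⁻]/[HA] = 2.30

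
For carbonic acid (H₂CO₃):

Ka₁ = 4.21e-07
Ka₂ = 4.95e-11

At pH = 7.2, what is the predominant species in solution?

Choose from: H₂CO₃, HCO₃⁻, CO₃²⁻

pKa₁ = 6.38, pKa₂ = 10.31. For a polyprotic acid the predominant species crosses at each pKa: below pKa_n the protonated form dominates, above it the deprotonated form does. At pH = 7.2, the predominant species is HCO₃⁻.

HCO₃⁻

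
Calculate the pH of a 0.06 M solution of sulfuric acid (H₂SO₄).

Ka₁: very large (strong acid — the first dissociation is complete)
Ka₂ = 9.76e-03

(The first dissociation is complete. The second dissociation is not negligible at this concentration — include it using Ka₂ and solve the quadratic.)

First dissociation is complete: [H⁺]₀ = [HSO₄⁻]₀ = C = 0.06 M. Second dissociation HSO₄⁻ ⇌ H⁺ + SO₄²⁻: let x = [SO₄²⁻]. Ka₂ = (C + x)·x / (C − x) = 9.76e-03 → x² + (C + Ka₂)·x − Ka₂·C = 0 → x² + 0.06976·x − 5.856e-04 = 0. x = (−0.06976 + √(0.06976² + 4 × 5.856e-04)) / 2 = 7.5725e-03 M. [H⁺] = C + x = 0.06 + 7.5725e-03 = 6.7572e-02 M. pH = -log(6.7572e-02) = 1.17.

pH = 1.17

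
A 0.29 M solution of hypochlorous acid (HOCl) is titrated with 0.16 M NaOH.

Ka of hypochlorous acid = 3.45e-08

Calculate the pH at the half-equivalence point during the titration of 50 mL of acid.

At half-equivalence [HA] = [A⁻], so Henderson-Hasselbalch gives pH = pKa = -log(3.45e-08) = 7.46.

pH = pKa = 7.46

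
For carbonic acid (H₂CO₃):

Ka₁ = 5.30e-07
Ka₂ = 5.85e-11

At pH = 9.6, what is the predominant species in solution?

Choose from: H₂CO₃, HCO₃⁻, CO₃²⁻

pKa₁ = 6.28, pKa₂ = 10.23. For a polyprotic acid the predominant species crosses at each pKa: below pKa_n the protonated form dominates, above it the deprotonated form does. At pH = 9.6, the predominant species is HCO₃⁻.

HCO₃⁻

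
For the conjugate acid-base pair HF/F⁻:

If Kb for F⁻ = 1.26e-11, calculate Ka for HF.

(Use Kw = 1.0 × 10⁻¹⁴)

For a conjugate pair Ka × Kb = Kw, so Ka = Kw/Kb = 1.0 × 10⁻¹⁴ / 1.26e-11 = 7.94e-04.

K_a = 7.94e-04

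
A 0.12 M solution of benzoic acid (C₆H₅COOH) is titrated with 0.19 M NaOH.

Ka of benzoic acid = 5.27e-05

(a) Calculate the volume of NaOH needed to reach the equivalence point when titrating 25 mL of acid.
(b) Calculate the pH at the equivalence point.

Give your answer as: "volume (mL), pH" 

moles acid = 0.12 × 25/1000 = 0.003 mol; V_base = moles/0.19 × 1000 = 15.8 mL. At equivalence only the conjugate base is present: [A⁻] = 0.003/0.041 = 7.3548e-02 M. Kb = Kw/Ka = 1.90e-10; [OH⁻] = √(Kb × [A⁻]) = 3.7358e-06; pOH = 5.43; pH = 14 - pOH = 8.57.

V = 15.8 mL, pH = 8.57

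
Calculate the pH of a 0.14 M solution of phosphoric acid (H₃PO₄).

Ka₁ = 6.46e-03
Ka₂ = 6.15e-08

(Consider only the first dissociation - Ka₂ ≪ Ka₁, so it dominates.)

First dissociation dominates. From Ka₁ = [H⁺][HA⁻]/[H₂A], x² + Ka₁·x − Ka₁·C = 0 with C = 0.14 M and Ka₁ = 6.46e-03. Solving: [H⁺] = (−Ka₁ + √(Ka₁² + 4·Ka₁·C)) / 2 = 2.7016e-02 M. pH = -log(2.7016e-02) = 1.57.

pH = 1.57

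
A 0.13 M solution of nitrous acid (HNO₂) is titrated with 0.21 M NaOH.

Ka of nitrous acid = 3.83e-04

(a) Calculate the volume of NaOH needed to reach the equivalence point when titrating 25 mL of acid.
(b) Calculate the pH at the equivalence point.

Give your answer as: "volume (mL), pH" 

moles acid = 0.13 × 25/1000 = 0.00325 mol; V_base = moles/0.21 × 1000 = 15.5 mL. At equivalence only the conjugate base is present: [A⁻] = 0.00325/0.040 = 8.0294e-02 M. Kb = Kw/Ka = 2.61e-11; [OH⁻] = √(Kb × [A⁻]) = 1.4479e-06; pOH = 5.84; pH = 14 - pOH = 8.16.

V = 15.5 mL, pH = 8.16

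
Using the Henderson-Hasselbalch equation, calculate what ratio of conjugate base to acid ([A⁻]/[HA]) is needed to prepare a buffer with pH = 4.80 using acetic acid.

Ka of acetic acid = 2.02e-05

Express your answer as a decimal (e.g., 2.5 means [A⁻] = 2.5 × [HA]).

pKa = -log(2.02e-05) = 4.6946. pH = pKa + log([A⁻]/[HA]), so log([A⁻]/[HA]) = pH − pKa = 4.80 − 4.6946 = 0.1054. [A⁻]/[HA] = 10^(0.1054) = 1.27

[A⁻]/[HA] = 1.27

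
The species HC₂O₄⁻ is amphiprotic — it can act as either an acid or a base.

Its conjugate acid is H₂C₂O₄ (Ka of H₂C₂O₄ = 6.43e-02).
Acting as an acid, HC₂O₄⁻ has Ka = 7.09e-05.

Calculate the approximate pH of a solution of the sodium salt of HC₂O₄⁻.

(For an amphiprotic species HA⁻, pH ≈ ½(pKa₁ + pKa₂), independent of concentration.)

pKa₁ = -log(6.43e-02) = 1.19; pKa₂ = -log(7.09e-05) = 4.15. For an amphiprotic species, pH ≈ ½(pKa₁ + pKa₂) = ½(1.19 + 4.15) = 2.67.

pH = 2.67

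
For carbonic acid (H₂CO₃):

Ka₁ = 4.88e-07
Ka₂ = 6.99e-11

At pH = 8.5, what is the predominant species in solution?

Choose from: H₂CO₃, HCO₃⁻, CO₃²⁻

pKa₁ = 6.31, pKa₂ = 10.16. For a polyprotic acid the predominant species crosses at each pKa: below pKa_n the protonated form dominates, above it the deprotonated form does. At pH = 8.5, the predominant species is HCO₃⁻.

HCO₃⁻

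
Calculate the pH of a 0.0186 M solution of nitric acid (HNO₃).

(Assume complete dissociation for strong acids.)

[H⁺] = 0.0186 M for strong acid. pH = -log[H⁺] = -log(0.0186)

pH = 1.73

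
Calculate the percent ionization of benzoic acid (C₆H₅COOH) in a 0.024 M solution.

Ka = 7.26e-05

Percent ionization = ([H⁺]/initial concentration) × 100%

Using Ka equilibrium: x² + Ka×x - Ka×C = 0. Solving: [H⁺] = 1.2842e-03. Percent = (1.2842e-03/0.024) × 100

Percent ionization = 5.35%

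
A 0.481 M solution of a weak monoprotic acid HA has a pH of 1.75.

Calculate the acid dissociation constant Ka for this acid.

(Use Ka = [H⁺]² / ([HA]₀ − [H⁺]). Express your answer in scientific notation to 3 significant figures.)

[H⁺] = 10^(−pH) = 10^(−1.75) = 1.778e-02 M. For HA ⇌ H⁺ + A⁻, Ka = [H⁺][A⁻]/[HA] = [H⁺]² / ([HA]₀ − [H⁺]) = (1.778e-02)² / (0.481 − 1.778e-02) = 6.83e-04.

K_a = 6.83e-04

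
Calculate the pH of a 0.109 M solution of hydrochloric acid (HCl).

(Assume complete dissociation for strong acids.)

[H⁺] = 0.109 M for strong acid. pH = -log[H⁺] = -log(0.109)

pH = 0.96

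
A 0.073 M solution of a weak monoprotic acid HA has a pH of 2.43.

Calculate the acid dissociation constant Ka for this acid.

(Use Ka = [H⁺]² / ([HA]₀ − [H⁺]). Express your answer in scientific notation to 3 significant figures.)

[H⁺] = 10^(−pH) = 10^(−2.43) = 3.715e-03 M. For HA ⇌ H⁺ + A⁻, Ka = [H⁺][A⁻]/[HA] = [H⁺]² / ([HA]₀ − [H⁺]) = (3.715e-03)² / (0.073 − 3.715e-03) = 1.99e-04.

K_a = 1.99e-04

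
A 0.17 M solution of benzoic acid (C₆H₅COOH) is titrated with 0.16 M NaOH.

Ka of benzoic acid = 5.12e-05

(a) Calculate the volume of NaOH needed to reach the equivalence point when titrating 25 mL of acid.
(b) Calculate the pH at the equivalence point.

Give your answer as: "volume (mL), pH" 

moles acid = 0.17 × 25/1000 = 0.00425 mol; V_base = moles/0.16 × 1000 = 26.6 mL. At equivalence only the conjugate base is present: [A⁻] = 0.00425/0.052 = 8.2424e-02 M. Kb = Kw/Ka = 1.95e-10; [OH⁻] = √(Kb × [A⁻]) = 4.0123e-06; pOH = 5.40; pH = 14 - pOH = 8.60.

V = 26.6 mL, pH = 8.60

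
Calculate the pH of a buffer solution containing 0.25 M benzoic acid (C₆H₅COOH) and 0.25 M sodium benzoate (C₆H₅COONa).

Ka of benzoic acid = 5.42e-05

pKa = -log(5.42e-05) = 4.27. pH = pKa + log([A⁻]/[HA]) = 4.27 + log(0.25/0.25)

pH = 4.27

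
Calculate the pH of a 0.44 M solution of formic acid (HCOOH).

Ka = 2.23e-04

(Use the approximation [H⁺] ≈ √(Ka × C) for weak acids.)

[H⁺] = √(Ka × C) = √(2.23e-04 × 0.44) = 9.9056e-03. pH = -log(9.9056e-03)

pH = 2.00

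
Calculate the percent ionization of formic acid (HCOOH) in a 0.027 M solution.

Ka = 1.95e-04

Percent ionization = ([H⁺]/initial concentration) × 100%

Using Ka equilibrium: x² + Ka×x - Ka×C = 0. Solving: [H⁺] = 2.1991e-03. Percent = (2.1991e-03/0.027) × 100

Percent ionization = 8.14%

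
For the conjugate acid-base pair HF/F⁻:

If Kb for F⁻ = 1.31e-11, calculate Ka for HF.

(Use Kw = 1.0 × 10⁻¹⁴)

For a conjugate pair Ka × Kb = Kw, so Ka = Kw/Kb = 1.0 × 10⁻¹⁴ / 1.31e-11 = 7.63e-04.

K_a = 7.63e-04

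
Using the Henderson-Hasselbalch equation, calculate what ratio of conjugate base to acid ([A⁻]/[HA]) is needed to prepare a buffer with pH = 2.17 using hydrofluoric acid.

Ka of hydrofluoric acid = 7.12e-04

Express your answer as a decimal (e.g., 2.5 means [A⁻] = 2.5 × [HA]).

pKa = -log(7.12e-04) = 3.1475. pH = pKa + log([A⁻]/[HA]), so log([A⁻]/[HA]) = pH − pKa = 2.17 − 3.1475 = -0.9775. [A⁻]/[HA] = 10^(-0.9775) = 0.105

[A⁻]/[HA] = 0.105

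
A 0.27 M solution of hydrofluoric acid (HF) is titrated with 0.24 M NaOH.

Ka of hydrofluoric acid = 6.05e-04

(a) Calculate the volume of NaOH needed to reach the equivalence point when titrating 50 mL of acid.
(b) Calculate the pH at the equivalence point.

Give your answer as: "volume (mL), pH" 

moles acid = 0.27 × 50/1000 = 0.0135 mol; V_base = moles/0.24 × 1000 = 56.2 mL. At equivalence only the conjugate base is present: [A⁻] = 0.0135/0.106 = 1.2706e-01 M. Kb = Kw/Ka = 1.65e-11; [OH⁻] = √(Kb × [A⁻]) = 1.4492e-06; pOH = 5.84; pH = 14 - pOH = 8.16.

V = 56.2 mL, pH = 8.16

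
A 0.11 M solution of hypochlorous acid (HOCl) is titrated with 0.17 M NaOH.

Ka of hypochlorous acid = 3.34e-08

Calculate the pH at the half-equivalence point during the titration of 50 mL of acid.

At half-equivalence [HA] = [A⁻], so Henderson-Hasselbalch gives pH = pKa = -log(3.34e-08) = 7.48.

pH = pKa = 7.48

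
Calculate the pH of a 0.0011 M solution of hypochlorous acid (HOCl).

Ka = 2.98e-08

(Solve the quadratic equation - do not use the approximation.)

x² + Ka×x - Ka×C = 0. Using quadratic formula: [H⁺] = 5.7105e-06

pH = 5.24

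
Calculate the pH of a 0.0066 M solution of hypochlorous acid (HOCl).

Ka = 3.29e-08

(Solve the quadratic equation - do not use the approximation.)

x² + Ka×x - Ka×C = 0. Using quadratic formula: [H⁺] = 1.4719e-05

pH = 4.83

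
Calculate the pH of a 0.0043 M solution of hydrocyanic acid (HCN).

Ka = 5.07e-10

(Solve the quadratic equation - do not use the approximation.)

x² + Ka×x - Ka×C = 0. Using quadratic formula: [H⁺] = 1.4763e-06

pH = 5.83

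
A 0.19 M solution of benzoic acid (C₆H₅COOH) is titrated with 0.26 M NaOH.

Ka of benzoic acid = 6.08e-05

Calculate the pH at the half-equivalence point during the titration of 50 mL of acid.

At half-equivalence [HA] = [A⁻], so Henderson-Hasselbalch gives pH = pKa = -log(6.08e-05) = 4.22.

pH = pKa = 4.22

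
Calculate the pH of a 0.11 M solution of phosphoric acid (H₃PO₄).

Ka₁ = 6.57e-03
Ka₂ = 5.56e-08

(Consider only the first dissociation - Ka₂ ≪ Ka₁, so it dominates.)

First dissociation dominates. From Ka₁ = [H⁺][HA⁻]/[H₂A], x² + Ka₁·x − Ka₁·C = 0 with C = 0.11 M and Ka₁ = 6.57e-03. Solving: [H⁺] = (−Ka₁ + √(Ka₁² + 4·Ka₁·C)) / 2 = 2.3798e-02 M. pH = -log(2.3798e-02) = 1.62.

pH = 1.62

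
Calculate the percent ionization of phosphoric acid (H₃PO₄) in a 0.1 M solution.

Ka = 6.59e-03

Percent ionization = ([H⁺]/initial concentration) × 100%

Using Ka equilibrium: x² + Ka×x - Ka×C = 0. Solving: [H⁺] = 2.2587e-02. Percent = (2.2587e-02/0.1) × 100

Percent ionization = 22.6%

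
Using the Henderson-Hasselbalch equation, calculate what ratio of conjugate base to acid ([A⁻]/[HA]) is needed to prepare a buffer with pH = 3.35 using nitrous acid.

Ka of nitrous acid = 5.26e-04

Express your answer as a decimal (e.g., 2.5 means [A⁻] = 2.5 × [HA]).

pKa = -log(5.26e-04) = 3.2790. pH = pKa + log([A⁻]/[HA]), so log([A⁻]/[HA]) = pH − pKa = 3.35 − 3.2790 = 0.0710. [A⁻]/[HA] = 10^(0.0710) = 1.18

[A⁻]/[HA] = 1.18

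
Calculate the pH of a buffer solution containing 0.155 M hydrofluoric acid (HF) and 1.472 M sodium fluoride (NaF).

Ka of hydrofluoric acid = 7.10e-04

pKa = -log(7.10e-04) = 3.15. pH = pKa + log([A⁻]/[HA]) = 3.15 + log(1.472/0.155)

pH = 4.13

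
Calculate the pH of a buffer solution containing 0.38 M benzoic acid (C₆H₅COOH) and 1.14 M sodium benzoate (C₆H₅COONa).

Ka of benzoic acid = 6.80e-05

pKa = -log(6.80e-05) = 4.17. pH = pKa + log([A⁻]/[HA]) = 4.17 + log(1.14/0.38)

pH = 4.64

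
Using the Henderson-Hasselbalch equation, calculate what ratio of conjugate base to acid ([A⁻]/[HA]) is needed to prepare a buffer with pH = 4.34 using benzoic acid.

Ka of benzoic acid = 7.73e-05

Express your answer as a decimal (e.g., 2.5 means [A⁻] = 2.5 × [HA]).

pKa = -log(7.73e-05) = 4.1118. pH = pKa + log([A⁻]/[HA]), so log([A⁻]/[HA]) = pH − pKa = 4.34 − 4.1118 = 0.2282. [A⁻]/[HA] = 10^(0.2282) = 1.69

[A⁻]/[HA] = 1.69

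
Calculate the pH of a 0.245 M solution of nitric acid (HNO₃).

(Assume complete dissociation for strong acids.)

[H⁺] = 0.245 M for strong acid. pH = -log[H⁺] = -log(0.245)

pH = 0.61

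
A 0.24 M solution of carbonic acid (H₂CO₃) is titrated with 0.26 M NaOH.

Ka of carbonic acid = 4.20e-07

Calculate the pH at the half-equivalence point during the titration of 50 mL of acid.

At half-equivalence [HA] = [A⁻], so Henderson-Hasselbalch gives pH = pKa = -log(4.20e-07) = 6.38.

pH = pKa = 6.38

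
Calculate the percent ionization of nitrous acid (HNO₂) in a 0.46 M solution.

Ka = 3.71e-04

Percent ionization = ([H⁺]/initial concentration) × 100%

Using Ka equilibrium: x² + Ka×x - Ka×C = 0. Solving: [H⁺] = 1.2880e-02. Percent = (1.2880e-02/0.46) × 100

Percent ionization = 2.8%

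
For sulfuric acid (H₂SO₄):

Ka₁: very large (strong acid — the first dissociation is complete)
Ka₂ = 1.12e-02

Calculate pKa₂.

pKa₂ = -log(Ka₂) = -log(1.12e-02) = 1.95.

pK_{a2} = 1.95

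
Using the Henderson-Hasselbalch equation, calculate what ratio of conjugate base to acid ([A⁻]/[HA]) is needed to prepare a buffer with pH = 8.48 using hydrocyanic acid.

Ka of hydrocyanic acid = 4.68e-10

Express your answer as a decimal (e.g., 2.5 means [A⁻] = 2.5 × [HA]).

pKa = -log(4.68e-10) = 9.3298. pH = pKa + log([A⁻]/[HA]), so log([A⁻]/[HA]) = pH − pKa = 8.48 − 9.3298 = -0.8498. [A⁻]/[HA] = 10^(-0.8498) = 0.141

[A⁻]/[HA] = 0.141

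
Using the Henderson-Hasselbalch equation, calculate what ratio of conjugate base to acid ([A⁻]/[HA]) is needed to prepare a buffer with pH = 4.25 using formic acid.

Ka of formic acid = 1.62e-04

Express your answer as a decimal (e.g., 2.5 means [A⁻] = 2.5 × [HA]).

pKa = -log(1.62e-04) = 3.7905. pH = pKa + log([A⁻]/[HA]), so log([A⁻]/[HA]) = pH − pKa = 4.25 − 3.7905 = 0.4595. [A⁻]/[HA] = 10^(0.4595) = 2.88

[A⁻]/[HA] = 2.88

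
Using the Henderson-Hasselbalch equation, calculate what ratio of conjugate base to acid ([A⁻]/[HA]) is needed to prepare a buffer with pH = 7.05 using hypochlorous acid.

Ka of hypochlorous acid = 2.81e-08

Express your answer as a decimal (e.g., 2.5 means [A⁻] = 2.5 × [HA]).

pKa = -log(2.81e-08) = 7.5513. pH = pKa + log([A⁻]/[HA]), so log([A⁻]/[HA]) = pH − pKa = 7.05 − 7.5513 = -0.5013. [A⁻]/[HA] = 10^(-0.5013) = 0.315

[A⁻]/[HA] = 0.315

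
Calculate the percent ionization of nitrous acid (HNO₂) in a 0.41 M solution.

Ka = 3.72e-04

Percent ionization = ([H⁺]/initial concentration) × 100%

Using Ka equilibrium: x² + Ka×x - Ka×C = 0. Solving: [H⁺] = 1.2165e-02. Percent = (1.2165e-02/0.41) × 100

Percent ionization = 2.97%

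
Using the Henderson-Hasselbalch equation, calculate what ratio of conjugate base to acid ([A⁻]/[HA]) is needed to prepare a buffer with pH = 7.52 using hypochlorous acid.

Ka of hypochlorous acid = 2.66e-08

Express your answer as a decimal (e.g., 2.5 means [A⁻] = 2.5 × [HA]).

pKa = -log(2.66e-08) = 7.5751. pH = pKa + log([A⁻]/[HA]), so log([A⁻]/[HA]) = pH − pKa = 7.52 − 7.5751 = -0.0551. [A⁻]/[HA] = 10^(-0.0551) = 0.881

[A⁻]/[HA] = 0.881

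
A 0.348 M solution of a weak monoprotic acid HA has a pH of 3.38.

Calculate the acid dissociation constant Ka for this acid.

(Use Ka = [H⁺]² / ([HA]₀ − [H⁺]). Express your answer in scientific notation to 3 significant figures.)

[H⁺] = 10^(−pH) = 10^(−3.38) = 4.169e-04 M. For HA ⇌ H⁺ + A⁻, Ka = [H⁺][A⁻]/[HA] = [H⁺]² / ([HA]₀ − [H⁺]) = (4.169e-04)² / (0.348 − 4.169e-04) = 5.00e-07.

K_a = 5.00e-07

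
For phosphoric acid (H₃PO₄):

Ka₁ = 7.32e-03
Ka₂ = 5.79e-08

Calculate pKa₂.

pKa₂ = -log(Ka₂) = -log(5.79e-08) = 7.24.

pK_{a2} = 7.24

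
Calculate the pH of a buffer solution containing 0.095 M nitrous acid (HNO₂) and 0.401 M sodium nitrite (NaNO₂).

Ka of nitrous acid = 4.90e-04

pKa = -log(4.90e-04) = 3.31. pH = pKa + log([A⁻]/[HA]) = 3.31 + log(0.401/0.095)

pH = 3.94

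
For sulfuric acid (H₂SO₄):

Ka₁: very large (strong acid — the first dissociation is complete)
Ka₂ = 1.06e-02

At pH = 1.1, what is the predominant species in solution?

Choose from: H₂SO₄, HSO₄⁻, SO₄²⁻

The first dissociation is complete, so H₂SO₄ itself is never the predominant species in water; pKa₂ = -log(1.06e-02) = 1.97. For a polyprotic acid the predominant species crosses at each pKa: below pKa_n the protonated form dominates, above it the deprotonated form does. At pH = 1.1, the predominant species is HSO₄⁻.

HSO₄⁻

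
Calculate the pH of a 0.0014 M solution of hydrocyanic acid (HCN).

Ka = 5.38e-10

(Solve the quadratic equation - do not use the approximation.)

x² + Ka×x - Ka×C = 0. Using quadratic formula: [H⁺] = 8.6760e-07

pH = 6.06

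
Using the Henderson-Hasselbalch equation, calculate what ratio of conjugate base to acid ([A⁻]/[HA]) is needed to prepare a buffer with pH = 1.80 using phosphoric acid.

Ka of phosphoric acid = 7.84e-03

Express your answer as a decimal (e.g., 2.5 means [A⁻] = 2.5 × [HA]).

pKa = -log(7.84e-03) = 2.1057. pH = pKa + log([A⁻]/[HA]), so log([A⁻]/[HA]) = pH − pKa = 1.80 − 2.1057 = -0.3057. [A⁻]/[HA] = 10^(-0.3057) = 0.495

[A⁻]/[HA] = 0.495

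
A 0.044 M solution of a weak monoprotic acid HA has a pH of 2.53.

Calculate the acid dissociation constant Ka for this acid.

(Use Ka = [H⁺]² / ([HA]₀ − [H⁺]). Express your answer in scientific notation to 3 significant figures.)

[H⁺] = 10^(−pH) = 10^(−2.53) = 2.951e-03 M. For HA ⇌ H⁺ + A⁻, Ka = [H⁺][A⁻]/[HA] = [H⁺]² / ([HA]₀ − [H⁺]) = (2.951e-03)² / (0.044 − 2.951e-03) = 2.12e-04.

K_a = 2.12e-04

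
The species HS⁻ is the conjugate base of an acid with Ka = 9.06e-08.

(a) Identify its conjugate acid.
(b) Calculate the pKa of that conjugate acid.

(a) The conjugate acid is formed by adding one H⁺ to HS⁻, giving H₂S. (b) pKa = -log(Ka) = -log(9.06e-08) = 7.04.

Conjugate acid: H₂S; pK_a = 7.04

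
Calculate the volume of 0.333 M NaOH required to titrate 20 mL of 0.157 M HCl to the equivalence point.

At equivalence: moles acid = moles base. moles HCl = 0.157 × 20/1000 = 0.00314 mol. V_base = moles / 0.333 × 1000 = 9.4 mL.

V_{base} = 9.4 mL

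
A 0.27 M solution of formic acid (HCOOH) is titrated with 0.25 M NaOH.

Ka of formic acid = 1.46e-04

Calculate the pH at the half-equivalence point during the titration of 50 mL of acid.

At half-equivalence [HA] = [A⁻], so Henderson-Hasselbalch gives pH = pKa = -log(1.46e-04) = 3.84.

pH = pKa = 3.84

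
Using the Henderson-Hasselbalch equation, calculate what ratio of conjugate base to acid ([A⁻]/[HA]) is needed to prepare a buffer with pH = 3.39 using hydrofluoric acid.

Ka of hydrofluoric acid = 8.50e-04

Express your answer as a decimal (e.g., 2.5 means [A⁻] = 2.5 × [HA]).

pKa = -log(8.50e-04) = 3.0706. pH = pKa + log([A⁻]/[HA]), so log([A⁻]/[HA]) = pH − pKa = 3.39 − 3.0706 = 0.3194. [A⁻]/[HA] = 10^(0.3194) = 2.09

[A⁻]/[HA] = 2.09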